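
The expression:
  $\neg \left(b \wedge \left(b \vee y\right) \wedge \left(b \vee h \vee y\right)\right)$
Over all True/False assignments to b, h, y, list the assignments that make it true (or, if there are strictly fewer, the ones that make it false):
is true only for:
  b=False, h=False, y=False;
  b=False, h=False, y=True;
  b=False, h=True, y=False;
  b=False, h=True, y=True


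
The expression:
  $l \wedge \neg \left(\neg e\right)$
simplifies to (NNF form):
$e \wedge l$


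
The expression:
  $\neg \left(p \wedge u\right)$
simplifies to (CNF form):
$\neg p \vee \neg u$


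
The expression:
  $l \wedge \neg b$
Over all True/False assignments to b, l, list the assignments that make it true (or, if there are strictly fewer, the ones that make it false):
is true only for:
  b=False, l=True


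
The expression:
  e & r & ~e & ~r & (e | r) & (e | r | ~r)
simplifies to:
False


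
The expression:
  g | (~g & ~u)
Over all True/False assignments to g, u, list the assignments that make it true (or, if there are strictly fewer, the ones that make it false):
is false only for:
  g=False, u=True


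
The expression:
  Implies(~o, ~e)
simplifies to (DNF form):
o | ~e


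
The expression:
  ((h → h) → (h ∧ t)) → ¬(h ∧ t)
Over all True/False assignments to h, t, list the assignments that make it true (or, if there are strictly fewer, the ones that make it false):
is false only for:
  h=True, t=True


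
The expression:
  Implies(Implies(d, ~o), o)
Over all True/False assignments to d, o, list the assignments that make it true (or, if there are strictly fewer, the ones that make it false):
is true only for:
  d=False, o=True;
  d=True, o=True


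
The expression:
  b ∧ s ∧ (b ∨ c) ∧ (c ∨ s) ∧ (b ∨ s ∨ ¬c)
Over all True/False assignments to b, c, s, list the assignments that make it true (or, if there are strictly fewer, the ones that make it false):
is true only for:
  b=True, c=False, s=True;
  b=True, c=True, s=True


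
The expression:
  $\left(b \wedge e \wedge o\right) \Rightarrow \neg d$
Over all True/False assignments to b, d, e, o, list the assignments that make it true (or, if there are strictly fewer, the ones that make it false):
is false only for:
  b=True, d=True, e=True, o=True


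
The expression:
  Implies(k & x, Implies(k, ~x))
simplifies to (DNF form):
~k | ~x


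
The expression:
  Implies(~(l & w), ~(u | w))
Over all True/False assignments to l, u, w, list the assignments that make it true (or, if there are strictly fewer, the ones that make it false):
is true only for:
  l=False, u=False, w=False;
  l=True, u=False, w=False;
  l=True, u=False, w=True;
  l=True, u=True, w=True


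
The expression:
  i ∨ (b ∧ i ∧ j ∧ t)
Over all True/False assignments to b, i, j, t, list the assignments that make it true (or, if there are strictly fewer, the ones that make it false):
is true only for:
  b=False, i=True, j=False, t=False;
  b=False, i=True, j=False, t=True;
  b=False, i=True, j=True, t=False;
  b=False, i=True, j=True, t=True;
  b=True, i=True, j=False, t=False;
  b=True, i=True, j=False, t=True;
  b=True, i=True, j=True, t=False;
  b=True, i=True, j=True, t=True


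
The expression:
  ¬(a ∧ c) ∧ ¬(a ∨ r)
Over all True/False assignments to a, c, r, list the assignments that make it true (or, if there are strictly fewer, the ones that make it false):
is true only for:
  a=False, c=False, r=False;
  a=False, c=True, r=False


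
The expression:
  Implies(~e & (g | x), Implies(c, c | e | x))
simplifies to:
True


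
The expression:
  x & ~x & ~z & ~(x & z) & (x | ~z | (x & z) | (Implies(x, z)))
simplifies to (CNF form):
False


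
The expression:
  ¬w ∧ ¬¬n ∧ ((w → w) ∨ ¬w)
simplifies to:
n ∧ ¬w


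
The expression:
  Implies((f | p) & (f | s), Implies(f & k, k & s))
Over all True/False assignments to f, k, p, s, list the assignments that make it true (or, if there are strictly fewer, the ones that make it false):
is false only for:
  f=True, k=True, p=False, s=False;
  f=True, k=True, p=True, s=False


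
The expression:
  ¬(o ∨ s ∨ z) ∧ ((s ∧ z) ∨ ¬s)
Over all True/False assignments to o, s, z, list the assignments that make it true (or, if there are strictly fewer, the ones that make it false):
is true only for:
  o=False, s=False, z=False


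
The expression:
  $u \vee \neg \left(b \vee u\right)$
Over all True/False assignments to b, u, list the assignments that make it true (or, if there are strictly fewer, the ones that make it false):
is false only for:
  b=True, u=False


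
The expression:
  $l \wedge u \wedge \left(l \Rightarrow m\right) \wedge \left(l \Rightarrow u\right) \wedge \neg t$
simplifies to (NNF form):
$l \wedge m \wedge u \wedge \neg t$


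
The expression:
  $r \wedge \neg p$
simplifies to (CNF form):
$r \wedge \neg p$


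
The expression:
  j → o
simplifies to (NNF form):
o ∨ ¬j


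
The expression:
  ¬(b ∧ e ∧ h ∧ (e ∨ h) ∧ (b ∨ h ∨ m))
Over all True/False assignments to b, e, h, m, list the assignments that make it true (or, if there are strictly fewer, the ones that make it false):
is false only for:
  b=True, e=True, h=True, m=False;
  b=True, e=True, h=True, m=True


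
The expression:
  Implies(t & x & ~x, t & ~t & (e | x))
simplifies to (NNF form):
True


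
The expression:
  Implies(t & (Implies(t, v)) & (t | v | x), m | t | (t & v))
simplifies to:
True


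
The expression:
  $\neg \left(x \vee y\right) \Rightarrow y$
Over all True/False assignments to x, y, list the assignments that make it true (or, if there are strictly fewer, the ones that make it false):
is false only for:
  x=False, y=False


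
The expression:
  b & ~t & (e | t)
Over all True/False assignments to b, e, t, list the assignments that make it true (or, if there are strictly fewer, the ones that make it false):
is true only for:
  b=True, e=True, t=False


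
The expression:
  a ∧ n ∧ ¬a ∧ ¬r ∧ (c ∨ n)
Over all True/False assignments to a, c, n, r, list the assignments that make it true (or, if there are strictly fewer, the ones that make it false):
is never true.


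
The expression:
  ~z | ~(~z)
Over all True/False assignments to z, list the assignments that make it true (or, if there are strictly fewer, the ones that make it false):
is always true.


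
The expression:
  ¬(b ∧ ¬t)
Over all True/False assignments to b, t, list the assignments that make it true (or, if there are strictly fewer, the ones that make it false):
is false only for:
  b=True, t=False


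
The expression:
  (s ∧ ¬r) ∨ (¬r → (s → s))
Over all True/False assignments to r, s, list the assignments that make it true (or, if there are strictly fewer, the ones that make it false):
is always true.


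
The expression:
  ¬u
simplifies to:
¬u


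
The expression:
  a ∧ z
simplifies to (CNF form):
a ∧ z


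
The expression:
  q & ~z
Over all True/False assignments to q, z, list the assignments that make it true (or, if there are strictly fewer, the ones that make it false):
is true only for:
  q=True, z=False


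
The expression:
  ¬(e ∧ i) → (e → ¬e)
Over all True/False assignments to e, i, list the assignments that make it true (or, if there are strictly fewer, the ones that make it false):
is false only for:
  e=True, i=False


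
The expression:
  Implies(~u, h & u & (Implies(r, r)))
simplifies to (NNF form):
u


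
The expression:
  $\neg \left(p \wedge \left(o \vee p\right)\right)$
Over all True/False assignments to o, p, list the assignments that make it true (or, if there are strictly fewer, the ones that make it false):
is true only for:
  o=False, p=False;
  o=True, p=False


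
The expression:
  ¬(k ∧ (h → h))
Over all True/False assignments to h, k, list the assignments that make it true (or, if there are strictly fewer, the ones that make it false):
is true only for:
  h=False, k=False;
  h=True, k=False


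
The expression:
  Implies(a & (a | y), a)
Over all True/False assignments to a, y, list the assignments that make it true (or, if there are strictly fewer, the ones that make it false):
is always true.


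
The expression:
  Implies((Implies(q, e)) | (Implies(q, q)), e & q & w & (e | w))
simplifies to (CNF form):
e & q & w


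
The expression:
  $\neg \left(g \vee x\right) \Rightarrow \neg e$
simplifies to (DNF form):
$g \vee x \vee \neg e$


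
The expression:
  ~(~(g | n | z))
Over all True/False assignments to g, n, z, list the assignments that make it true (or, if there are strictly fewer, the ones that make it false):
is false only for:
  g=False, n=False, z=False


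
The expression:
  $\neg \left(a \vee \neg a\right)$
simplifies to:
$\text{False}$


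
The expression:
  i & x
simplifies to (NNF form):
i & x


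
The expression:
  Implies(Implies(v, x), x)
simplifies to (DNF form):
v | x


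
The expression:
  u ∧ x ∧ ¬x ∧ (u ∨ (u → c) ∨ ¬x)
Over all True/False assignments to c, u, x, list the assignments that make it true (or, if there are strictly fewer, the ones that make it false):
is never true.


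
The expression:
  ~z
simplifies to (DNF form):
~z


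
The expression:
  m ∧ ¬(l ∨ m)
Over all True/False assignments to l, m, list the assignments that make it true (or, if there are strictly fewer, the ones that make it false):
is never true.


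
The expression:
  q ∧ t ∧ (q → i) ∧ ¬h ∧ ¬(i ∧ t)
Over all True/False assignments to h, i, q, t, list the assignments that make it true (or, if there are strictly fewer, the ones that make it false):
is never true.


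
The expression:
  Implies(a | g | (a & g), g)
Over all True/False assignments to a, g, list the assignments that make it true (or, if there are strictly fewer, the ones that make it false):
is false only for:
  a=True, g=False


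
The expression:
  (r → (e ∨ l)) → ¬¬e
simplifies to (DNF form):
e ∨ (r ∧ ¬l)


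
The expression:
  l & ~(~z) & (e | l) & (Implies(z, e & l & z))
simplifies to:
e & l & z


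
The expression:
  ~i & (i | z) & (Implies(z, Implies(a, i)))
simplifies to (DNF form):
z & ~a & ~i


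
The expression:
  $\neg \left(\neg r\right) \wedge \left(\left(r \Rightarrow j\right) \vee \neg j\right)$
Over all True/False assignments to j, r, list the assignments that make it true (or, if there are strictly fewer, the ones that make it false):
is true only for:
  j=False, r=True;
  j=True, r=True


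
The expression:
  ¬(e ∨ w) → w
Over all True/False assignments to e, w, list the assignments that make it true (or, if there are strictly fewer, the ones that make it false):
is false only for:
  e=False, w=False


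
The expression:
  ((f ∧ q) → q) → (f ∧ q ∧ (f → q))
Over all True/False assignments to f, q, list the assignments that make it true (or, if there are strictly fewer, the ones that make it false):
is true only for:
  f=True, q=True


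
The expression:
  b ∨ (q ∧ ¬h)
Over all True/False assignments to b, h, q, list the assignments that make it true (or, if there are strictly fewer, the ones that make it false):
is false only for:
  b=False, h=False, q=False;
  b=False, h=True, q=False;
  b=False, h=True, q=True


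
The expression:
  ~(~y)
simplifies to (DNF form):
y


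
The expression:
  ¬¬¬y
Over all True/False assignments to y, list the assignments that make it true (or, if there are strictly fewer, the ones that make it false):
is true only for:
  y=False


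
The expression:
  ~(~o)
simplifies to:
o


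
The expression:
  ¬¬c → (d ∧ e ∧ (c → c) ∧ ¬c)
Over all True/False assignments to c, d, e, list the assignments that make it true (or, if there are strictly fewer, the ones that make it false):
is true only for:
  c=False, d=False, e=False;
  c=False, d=False, e=True;
  c=False, d=True, e=False;
  c=False, d=True, e=True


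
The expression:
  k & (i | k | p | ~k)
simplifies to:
k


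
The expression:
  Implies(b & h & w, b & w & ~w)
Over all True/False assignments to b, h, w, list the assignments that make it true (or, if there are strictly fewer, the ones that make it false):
is false only for:
  b=True, h=True, w=True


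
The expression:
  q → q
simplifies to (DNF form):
True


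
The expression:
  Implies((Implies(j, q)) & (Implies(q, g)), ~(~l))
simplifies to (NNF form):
l | (j & ~q) | (q & ~g)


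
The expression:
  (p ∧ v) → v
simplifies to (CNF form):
True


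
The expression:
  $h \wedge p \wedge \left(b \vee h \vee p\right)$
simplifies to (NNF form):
$h \wedge p$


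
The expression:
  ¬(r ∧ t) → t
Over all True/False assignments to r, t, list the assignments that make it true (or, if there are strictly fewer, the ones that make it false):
is true only for:
  r=False, t=True;
  r=True, t=True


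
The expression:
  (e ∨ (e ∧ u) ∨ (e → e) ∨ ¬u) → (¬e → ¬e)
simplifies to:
True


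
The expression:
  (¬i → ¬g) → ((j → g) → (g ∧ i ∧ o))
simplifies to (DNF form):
(g ∧ o) ∨ (g ∧ ¬i) ∨ (j ∧ ¬g)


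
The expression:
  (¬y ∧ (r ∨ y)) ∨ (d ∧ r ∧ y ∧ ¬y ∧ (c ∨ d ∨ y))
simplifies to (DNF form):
r ∧ ¬y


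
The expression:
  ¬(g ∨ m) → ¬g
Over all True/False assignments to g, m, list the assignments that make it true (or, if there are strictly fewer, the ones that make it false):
is always true.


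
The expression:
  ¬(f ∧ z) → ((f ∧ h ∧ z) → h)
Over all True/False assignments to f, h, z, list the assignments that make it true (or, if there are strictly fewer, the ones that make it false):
is always true.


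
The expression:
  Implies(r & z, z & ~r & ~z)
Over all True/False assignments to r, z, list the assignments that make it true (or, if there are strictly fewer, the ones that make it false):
is false only for:
  r=True, z=True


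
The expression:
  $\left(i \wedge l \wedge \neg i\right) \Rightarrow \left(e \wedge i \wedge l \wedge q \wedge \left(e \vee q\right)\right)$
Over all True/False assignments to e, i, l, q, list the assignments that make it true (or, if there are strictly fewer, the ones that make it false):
is always true.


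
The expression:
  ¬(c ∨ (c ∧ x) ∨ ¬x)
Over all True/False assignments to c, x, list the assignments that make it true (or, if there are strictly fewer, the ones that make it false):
is true only for:
  c=False, x=True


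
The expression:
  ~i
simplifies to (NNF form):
~i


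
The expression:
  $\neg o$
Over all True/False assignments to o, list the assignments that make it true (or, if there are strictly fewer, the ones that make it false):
is true only for:
  o=False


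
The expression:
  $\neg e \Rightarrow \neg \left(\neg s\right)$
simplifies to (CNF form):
$e \vee s$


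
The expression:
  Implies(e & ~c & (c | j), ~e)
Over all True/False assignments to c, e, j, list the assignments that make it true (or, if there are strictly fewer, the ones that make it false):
is false only for:
  c=False, e=True, j=True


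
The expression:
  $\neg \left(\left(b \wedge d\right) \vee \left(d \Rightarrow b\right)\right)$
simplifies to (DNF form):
$d \wedge \neg b$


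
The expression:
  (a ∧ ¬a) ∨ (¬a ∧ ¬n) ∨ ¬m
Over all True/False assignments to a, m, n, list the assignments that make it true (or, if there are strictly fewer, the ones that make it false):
is false only for:
  a=False, m=True, n=True;
  a=True, m=True, n=False;
  a=True, m=True, n=True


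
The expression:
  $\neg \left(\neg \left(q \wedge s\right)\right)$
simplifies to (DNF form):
$q \wedge s$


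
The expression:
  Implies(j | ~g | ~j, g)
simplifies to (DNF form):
g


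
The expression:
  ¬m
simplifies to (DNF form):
¬m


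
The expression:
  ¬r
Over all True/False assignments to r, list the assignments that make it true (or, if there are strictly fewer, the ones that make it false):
is true only for:
  r=False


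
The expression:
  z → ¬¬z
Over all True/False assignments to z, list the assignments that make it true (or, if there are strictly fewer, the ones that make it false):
is always true.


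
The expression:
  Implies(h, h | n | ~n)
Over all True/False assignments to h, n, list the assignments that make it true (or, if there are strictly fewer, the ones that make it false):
is always true.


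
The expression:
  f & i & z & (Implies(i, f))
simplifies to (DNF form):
f & i & z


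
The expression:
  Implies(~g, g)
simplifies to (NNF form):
g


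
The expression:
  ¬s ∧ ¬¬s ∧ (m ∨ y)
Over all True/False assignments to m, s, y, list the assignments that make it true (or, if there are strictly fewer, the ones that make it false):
is never true.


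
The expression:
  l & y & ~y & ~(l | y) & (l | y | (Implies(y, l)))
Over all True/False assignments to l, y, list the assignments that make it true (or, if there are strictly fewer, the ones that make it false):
is never true.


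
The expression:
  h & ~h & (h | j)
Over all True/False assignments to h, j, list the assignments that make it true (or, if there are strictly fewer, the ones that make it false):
is never true.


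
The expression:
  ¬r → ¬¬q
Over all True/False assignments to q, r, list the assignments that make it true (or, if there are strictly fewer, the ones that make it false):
is false only for:
  q=False, r=False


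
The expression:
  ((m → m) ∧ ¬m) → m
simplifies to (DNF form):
m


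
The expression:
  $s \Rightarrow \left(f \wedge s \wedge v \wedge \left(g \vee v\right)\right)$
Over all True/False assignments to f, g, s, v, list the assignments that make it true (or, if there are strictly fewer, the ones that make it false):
is false only for:
  f=False, g=False, s=True, v=False;
  f=False, g=False, s=True, v=True;
  f=False, g=True, s=True, v=False;
  f=False, g=True, s=True, v=True;
  f=True, g=False, s=True, v=False;
  f=True, g=True, s=True, v=False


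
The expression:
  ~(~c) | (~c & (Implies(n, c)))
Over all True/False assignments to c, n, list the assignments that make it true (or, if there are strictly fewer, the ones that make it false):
is false only for:
  c=False, n=True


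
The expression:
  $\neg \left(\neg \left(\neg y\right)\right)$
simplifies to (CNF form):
$\neg y$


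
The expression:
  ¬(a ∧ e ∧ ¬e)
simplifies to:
True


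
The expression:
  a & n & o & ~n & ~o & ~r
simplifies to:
False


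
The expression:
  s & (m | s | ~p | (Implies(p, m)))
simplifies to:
s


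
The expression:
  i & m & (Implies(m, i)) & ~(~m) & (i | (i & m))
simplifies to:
i & m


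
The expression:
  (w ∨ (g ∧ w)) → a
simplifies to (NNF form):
a ∨ ¬w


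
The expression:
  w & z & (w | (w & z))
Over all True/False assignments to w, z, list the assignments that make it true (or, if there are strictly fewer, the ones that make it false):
is true only for:
  w=True, z=True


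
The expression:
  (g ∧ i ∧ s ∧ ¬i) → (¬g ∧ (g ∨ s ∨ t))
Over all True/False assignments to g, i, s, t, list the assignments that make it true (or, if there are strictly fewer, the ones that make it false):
is always true.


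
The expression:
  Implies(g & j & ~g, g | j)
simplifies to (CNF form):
True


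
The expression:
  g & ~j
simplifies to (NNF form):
g & ~j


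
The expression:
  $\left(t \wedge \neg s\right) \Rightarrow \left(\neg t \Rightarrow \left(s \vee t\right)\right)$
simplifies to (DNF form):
$\text{True}$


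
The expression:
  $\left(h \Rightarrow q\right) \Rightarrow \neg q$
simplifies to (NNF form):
$\neg q$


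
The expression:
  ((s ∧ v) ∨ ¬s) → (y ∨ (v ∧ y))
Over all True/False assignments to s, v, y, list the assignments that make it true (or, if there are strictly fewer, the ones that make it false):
is false only for:
  s=False, v=False, y=False;
  s=False, v=True, y=False;
  s=True, v=True, y=False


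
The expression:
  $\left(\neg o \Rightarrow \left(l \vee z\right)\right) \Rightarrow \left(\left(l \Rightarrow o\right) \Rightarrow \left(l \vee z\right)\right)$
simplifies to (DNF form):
$l \vee z \vee \neg o$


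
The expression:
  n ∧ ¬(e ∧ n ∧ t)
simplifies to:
n ∧ (¬e ∨ ¬t)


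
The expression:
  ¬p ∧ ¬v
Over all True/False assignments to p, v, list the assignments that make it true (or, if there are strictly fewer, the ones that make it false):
is true only for:
  p=False, v=False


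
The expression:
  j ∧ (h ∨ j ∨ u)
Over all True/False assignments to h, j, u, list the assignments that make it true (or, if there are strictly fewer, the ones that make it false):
is true only for:
  h=False, j=True, u=False;
  h=False, j=True, u=True;
  h=True, j=True, u=False;
  h=True, j=True, u=True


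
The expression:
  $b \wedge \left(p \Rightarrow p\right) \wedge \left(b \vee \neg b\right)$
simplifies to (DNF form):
$b$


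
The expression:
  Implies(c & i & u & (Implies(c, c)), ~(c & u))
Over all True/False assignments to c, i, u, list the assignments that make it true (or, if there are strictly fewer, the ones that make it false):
is false only for:
  c=True, i=True, u=True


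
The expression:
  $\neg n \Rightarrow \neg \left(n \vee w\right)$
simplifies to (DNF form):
$n \vee \neg w$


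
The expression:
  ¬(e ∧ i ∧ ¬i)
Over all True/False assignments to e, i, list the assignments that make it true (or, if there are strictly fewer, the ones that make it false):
is always true.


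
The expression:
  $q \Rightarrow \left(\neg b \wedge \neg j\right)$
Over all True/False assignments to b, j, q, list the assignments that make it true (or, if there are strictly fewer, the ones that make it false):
is false only for:
  b=False, j=True, q=True;
  b=True, j=False, q=True;
  b=True, j=True, q=True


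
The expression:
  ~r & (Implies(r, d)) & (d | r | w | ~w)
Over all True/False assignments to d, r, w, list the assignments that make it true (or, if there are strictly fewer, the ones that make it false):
is true only for:
  d=False, r=False, w=False;
  d=False, r=False, w=True;
  d=True, r=False, w=False;
  d=True, r=False, w=True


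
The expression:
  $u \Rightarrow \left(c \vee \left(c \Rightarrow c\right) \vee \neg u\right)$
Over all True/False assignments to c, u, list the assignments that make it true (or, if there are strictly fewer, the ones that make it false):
is always true.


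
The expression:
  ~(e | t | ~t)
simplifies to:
False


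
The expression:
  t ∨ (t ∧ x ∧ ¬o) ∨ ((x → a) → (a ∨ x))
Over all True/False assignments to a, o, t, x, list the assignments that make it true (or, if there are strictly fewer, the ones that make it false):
is false only for:
  a=False, o=False, t=False, x=False;
  a=False, o=True, t=False, x=False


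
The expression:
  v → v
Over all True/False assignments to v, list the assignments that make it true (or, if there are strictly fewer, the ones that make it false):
is always true.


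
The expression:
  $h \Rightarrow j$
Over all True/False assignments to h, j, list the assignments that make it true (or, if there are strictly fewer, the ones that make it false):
is false only for:
  h=True, j=False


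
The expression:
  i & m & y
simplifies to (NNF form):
i & m & y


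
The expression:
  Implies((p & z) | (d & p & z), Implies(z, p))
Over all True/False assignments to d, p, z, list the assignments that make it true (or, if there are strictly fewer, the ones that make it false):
is always true.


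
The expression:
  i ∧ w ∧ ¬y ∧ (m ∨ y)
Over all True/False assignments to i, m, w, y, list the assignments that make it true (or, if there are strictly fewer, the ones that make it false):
is true only for:
  i=True, m=True, w=True, y=False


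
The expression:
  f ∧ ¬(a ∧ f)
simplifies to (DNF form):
f ∧ ¬a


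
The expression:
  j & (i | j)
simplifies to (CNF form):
j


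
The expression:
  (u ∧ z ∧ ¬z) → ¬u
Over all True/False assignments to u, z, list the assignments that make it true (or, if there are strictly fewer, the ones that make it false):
is always true.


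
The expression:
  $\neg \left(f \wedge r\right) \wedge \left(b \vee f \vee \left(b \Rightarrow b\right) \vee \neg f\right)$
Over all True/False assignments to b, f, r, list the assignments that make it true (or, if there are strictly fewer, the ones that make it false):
is false only for:
  b=False, f=True, r=True;
  b=True, f=True, r=True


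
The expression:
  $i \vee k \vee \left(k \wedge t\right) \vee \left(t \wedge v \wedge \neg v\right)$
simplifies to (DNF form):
$i \vee k$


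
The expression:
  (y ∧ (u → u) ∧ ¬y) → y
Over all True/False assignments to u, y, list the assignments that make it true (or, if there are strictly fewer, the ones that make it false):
is always true.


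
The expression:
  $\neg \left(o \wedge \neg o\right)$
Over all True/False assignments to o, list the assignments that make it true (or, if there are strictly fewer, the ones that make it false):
is always true.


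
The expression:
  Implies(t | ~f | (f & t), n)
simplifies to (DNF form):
n | (f & ~t)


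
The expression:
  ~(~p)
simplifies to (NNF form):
p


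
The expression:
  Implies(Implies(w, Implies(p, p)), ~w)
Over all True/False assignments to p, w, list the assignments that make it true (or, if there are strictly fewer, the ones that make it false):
is true only for:
  p=False, w=False;
  p=True, w=False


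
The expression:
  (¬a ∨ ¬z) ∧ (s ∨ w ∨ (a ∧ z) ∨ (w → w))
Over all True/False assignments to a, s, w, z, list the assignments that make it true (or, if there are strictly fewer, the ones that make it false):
is false only for:
  a=True, s=False, w=False, z=True;
  a=True, s=False, w=True, z=True;
  a=True, s=True, w=False, z=True;
  a=True, s=True, w=True, z=True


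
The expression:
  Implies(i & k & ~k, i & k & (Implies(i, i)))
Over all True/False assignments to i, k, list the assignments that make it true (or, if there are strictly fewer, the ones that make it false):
is always true.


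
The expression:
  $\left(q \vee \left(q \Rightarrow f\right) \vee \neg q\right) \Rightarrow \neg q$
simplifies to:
$\neg q$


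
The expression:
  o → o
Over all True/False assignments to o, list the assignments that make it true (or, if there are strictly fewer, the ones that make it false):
is always true.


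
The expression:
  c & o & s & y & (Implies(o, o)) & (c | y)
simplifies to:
c & o & s & y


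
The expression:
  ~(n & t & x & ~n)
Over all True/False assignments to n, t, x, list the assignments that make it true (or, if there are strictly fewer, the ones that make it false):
is always true.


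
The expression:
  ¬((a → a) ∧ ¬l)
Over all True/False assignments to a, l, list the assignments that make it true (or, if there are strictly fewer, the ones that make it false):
is true only for:
  a=False, l=True;
  a=True, l=True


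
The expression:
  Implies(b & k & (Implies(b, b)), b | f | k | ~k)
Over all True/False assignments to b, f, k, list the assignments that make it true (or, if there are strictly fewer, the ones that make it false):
is always true.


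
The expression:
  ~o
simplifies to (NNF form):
~o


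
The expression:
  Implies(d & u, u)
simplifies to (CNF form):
True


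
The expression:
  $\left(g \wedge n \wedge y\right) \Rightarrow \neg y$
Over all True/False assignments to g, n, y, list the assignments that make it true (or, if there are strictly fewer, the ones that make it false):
is false only for:
  g=True, n=True, y=True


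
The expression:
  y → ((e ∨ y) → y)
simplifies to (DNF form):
True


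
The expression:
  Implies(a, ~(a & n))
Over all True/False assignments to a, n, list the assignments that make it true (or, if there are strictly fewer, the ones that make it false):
is false only for:
  a=True, n=True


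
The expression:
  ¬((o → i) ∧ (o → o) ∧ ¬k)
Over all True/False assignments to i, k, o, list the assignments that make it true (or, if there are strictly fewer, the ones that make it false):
is false only for:
  i=False, k=False, o=False;
  i=True, k=False, o=False;
  i=True, k=False, o=True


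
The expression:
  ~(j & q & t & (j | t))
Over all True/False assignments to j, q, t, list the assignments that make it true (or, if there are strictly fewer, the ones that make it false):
is false only for:
  j=True, q=True, t=True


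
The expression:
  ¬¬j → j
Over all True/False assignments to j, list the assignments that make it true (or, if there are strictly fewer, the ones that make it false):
is always true.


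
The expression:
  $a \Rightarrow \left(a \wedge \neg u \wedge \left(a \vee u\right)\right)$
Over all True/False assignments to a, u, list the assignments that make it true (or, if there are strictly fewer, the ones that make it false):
is false only for:
  a=True, u=True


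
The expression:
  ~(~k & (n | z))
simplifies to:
k | (~n & ~z)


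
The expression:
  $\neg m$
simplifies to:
$\neg m$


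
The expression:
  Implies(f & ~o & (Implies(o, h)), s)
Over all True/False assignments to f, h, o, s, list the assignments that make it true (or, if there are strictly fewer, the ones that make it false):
is false only for:
  f=True, h=False, o=False, s=False;
  f=True, h=True, o=False, s=False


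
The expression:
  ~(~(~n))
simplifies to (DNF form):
~n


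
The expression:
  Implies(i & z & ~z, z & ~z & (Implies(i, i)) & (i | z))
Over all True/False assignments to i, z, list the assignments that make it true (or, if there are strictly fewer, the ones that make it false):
is always true.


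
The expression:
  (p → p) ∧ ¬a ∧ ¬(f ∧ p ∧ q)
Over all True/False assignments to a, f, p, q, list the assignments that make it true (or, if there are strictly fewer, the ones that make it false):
is true only for:
  a=False, f=False, p=False, q=False;
  a=False, f=False, p=False, q=True;
  a=False, f=False, p=True, q=False;
  a=False, f=False, p=True, q=True;
  a=False, f=True, p=False, q=False;
  a=False, f=True, p=False, q=True;
  a=False, f=True, p=True, q=False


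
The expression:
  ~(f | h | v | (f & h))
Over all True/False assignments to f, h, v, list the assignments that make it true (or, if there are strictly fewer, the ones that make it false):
is true only for:
  f=False, h=False, v=False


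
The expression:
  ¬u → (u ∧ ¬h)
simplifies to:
u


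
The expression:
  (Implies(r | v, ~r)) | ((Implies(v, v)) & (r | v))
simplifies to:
True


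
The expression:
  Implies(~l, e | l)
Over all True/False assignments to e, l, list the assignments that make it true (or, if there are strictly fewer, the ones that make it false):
is false only for:
  e=False, l=False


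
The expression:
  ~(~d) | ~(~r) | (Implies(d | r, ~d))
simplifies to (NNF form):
True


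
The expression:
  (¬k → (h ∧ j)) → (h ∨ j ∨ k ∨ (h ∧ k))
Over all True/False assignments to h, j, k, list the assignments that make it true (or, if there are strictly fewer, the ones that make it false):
is always true.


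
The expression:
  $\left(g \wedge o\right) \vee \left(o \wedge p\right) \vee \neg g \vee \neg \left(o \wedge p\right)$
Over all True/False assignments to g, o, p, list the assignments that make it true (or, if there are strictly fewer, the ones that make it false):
is always true.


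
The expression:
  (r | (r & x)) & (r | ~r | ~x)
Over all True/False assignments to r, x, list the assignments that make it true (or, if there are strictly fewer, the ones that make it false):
is true only for:
  r=True, x=False;
  r=True, x=True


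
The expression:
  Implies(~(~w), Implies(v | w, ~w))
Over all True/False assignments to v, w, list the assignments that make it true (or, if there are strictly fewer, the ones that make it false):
is true only for:
  v=False, w=False;
  v=True, w=False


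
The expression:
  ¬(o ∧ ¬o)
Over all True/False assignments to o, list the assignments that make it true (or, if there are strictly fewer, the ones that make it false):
is always true.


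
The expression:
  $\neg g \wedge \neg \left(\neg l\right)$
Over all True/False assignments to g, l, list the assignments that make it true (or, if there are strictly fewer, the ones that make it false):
is true only for:
  g=False, l=True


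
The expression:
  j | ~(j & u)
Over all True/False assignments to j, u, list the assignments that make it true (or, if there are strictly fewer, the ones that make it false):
is always true.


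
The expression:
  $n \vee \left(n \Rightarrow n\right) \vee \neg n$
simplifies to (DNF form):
$\text{True}$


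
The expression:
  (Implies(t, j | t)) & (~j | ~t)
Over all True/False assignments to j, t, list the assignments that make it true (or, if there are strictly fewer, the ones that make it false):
is false only for:
  j=True, t=True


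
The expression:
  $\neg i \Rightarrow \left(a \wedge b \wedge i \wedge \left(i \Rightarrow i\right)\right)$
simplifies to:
$i$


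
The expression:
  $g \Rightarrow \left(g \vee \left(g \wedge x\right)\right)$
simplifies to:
$\text{True}$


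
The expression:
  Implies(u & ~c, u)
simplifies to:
True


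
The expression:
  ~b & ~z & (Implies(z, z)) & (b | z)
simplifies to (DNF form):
False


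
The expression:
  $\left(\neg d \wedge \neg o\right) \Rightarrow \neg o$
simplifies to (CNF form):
$\text{True}$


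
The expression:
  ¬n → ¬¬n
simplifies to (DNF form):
n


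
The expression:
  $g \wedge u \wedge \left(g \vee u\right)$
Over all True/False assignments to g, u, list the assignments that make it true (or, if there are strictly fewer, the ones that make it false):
is true only for:
  g=True, u=True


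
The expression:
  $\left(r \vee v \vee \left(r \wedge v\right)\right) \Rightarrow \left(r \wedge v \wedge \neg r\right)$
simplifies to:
$\neg r \wedge \neg v$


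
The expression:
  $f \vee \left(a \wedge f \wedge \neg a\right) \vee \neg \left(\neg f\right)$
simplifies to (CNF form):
$f$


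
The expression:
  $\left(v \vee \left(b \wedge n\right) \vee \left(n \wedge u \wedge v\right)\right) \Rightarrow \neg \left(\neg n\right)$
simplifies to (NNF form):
$n \vee \neg v$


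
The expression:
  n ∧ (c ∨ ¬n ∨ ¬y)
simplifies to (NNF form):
n ∧ (c ∨ ¬y)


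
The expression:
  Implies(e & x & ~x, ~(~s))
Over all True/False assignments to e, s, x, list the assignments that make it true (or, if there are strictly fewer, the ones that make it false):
is always true.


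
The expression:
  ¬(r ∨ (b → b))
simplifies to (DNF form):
False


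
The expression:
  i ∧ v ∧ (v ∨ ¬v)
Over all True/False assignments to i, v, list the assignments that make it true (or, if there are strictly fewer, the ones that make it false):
is true only for:
  i=True, v=True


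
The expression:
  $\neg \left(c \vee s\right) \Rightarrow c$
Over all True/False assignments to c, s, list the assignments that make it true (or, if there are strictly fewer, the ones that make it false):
is false only for:
  c=False, s=False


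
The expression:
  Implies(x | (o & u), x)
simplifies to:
x | ~o | ~u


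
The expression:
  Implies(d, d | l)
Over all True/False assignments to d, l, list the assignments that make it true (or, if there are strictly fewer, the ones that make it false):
is always true.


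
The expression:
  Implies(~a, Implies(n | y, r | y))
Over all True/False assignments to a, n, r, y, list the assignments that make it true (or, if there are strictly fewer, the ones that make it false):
is false only for:
  a=False, n=True, r=False, y=False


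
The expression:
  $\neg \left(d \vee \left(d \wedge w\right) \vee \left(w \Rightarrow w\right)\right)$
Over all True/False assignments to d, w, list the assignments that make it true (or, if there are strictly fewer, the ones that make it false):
is never true.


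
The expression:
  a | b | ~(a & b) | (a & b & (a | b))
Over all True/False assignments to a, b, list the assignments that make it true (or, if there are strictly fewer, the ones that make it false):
is always true.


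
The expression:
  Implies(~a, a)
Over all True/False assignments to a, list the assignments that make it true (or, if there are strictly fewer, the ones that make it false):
is true only for:
  a=True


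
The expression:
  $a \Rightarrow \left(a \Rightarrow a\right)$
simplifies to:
$\text{True}$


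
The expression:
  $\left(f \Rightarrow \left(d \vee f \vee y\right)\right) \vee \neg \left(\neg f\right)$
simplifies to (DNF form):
$\text{True}$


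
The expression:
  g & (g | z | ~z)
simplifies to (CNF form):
g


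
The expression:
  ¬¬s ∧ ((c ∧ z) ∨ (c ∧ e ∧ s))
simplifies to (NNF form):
c ∧ s ∧ (e ∨ z)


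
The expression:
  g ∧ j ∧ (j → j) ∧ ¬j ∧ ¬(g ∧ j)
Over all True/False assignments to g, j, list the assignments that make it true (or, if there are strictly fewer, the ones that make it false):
is never true.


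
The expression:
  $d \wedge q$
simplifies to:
$d \wedge q$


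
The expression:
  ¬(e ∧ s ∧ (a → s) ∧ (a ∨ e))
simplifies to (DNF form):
¬e ∨ ¬s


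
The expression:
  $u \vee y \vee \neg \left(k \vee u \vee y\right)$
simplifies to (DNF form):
$u \vee y \vee \neg k$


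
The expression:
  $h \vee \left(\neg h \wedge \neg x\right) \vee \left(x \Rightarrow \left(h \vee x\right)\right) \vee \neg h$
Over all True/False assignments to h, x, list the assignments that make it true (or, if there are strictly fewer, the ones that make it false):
is always true.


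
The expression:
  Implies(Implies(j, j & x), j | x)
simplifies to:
j | x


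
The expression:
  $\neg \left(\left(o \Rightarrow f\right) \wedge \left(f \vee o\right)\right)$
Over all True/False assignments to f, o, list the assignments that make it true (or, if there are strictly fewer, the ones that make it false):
is true only for:
  f=False, o=False;
  f=False, o=True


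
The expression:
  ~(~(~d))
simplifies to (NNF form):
~d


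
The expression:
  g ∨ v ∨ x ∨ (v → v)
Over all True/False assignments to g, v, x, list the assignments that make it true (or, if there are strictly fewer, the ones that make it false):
is always true.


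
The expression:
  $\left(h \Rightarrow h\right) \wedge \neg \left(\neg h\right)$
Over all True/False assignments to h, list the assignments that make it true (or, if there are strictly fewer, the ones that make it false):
is true only for:
  h=True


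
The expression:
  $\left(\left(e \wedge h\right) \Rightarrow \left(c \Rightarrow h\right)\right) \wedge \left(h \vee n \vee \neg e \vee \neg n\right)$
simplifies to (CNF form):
$\text{True}$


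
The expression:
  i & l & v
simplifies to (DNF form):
i & l & v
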